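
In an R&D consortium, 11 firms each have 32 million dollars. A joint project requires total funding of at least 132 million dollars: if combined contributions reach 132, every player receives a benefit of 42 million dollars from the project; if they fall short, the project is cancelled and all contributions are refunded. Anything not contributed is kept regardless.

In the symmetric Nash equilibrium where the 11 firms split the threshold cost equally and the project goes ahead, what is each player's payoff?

Equal share of the threshold: 132/11 = 12.
At this profile no one gains by cutting their contribution: any cut drops the total below 132, the project is cancelled, contributions are refunded, and the deviator ends with 32, which is less than 32 − 12 + 42 = 62. Contributing more than 12 just wastes the excess. So contributing exactly 12 is a best response.
Each player's payoff: 32 − 12 + 42 = 62.

62 million dollars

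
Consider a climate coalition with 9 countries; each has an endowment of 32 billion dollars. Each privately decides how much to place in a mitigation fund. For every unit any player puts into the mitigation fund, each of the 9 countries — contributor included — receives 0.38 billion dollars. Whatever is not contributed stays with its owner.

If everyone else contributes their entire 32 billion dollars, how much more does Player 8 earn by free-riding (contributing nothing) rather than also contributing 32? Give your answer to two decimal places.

19.84 billion dollars

Switching from a contribution of 32 to 0 lets Player 8 keep an extra 32 billion dollars, but lowers the mitigation fund by 32, which costs Player 8 their own share of that drop: 0.38 × 32 = 12.16.
Net gain = 32 − 12.16 = 19.84. The private return per contributed unit (0.38) is below 1, so free-riding is indeed the best response regardless of what the others do.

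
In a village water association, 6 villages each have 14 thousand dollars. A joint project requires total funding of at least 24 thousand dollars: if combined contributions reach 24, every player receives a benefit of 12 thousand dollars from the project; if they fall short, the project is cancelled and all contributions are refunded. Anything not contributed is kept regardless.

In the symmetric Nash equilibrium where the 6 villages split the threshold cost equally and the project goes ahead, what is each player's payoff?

Equal share of the threshold: 24/6 = 4.
At this profile no one gains by cutting their contribution: any cut drops the total below 24, the project is cancelled, contributions are refunded, and the deviator ends with 14, which is less than 14 − 4 + 12 = 22. Contributing more than 4 just wastes the excess. So contributing exactly 4 is a best response.
Each player's payoff: 14 − 4 + 12 = 22.

22 thousand dollars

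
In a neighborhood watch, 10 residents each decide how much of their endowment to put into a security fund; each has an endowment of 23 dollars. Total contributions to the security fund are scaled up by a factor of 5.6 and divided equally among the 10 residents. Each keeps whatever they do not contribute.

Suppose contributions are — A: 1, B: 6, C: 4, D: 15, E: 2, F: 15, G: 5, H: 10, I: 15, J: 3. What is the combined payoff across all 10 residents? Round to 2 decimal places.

Total contributed: 1 + 6 + 4 + 15 + 2 + 15 + 5 + 10 + 15 + 3 = 76; total kept: 10 × 23 − 76 = 154.
The security fund pays out 5.6 × 76 = 425.60 in aggregate.
Group total = 154 + 425.60 = 579.60.

579.60 dollars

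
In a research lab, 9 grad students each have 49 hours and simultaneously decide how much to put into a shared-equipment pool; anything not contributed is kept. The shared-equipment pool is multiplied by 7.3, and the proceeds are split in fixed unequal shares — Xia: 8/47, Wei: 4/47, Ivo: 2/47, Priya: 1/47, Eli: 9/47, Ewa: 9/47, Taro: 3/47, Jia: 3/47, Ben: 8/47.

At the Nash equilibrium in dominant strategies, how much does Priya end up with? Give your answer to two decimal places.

Player j's private return per contributed unit is 7.3 × (j's share). Contributing is weakly dominant for j when that share is at least 1/7.3 = 0.1370, and contributing 0 is dominant otherwise.
Xia, Eli, Ewa and Ben clear that bar, contributing 49 each; the remaining 5 contribute 0. Total contributed: 196.
Priya keeps 49 and receives 7.3 × 196 × 1/47 = 30.44 from the shared-equipment pool, for a payoff of 79.44.

79.44 hours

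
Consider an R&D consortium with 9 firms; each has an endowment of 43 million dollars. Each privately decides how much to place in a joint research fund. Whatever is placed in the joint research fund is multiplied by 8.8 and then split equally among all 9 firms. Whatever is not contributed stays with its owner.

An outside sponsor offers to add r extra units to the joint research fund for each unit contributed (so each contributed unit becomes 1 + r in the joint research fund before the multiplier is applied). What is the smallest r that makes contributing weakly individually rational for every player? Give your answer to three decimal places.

With matching at rate r, one contributed unit becomes (1 + r) in the joint research fund and returns 8.8 × (1 + r) / 9 to the contributor.
Setting this equal to 1: 1 + r = 9/8.8 = 1.0227.
So the minimum matching rate is r = 1.0227 − 1 = 0.023.

0.023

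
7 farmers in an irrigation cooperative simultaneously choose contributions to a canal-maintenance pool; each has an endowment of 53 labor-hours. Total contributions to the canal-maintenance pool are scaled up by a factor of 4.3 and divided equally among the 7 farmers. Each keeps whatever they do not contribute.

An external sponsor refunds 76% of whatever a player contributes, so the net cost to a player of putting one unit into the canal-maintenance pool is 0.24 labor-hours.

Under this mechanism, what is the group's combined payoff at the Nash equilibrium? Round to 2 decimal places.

The effective private return per unit is now (4.3/7) / 0.24 = 2.5595 > 1, so every player's dominant strategy flips to full contribution.
At the Nash equilibrium everyone contributes 53. Group total payoff = 7 × (53 × 0.76 + 4.3 × 53) = 1877.26.

1877.26 labor-hours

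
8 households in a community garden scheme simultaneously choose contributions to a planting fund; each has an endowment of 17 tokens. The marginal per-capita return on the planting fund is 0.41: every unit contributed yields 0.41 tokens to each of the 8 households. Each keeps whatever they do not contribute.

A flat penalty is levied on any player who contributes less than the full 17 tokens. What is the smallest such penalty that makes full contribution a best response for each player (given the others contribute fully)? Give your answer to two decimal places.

10.03 tokens

Given the others contribute fully, the best deviation is to contribute 0 (any partial contribution still incurs the fine and gives up units whose private return 0.41 is below 1).
Deviating from 17 to 0 saves 17 tokens but forfeits the deviator's share of the drop in the planting fund: 0.41 × 17 = 6.97.
So the deviation gain is 17 − 6.97 = 10.03, and the fine must be at least 10.03 tokens to wipe it out.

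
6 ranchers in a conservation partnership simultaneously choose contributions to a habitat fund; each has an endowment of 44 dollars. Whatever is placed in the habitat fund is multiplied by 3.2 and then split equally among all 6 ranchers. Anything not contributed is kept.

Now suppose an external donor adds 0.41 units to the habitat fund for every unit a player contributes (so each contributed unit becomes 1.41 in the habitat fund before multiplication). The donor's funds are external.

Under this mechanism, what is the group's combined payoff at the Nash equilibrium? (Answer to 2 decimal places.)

With the mechanism, a contributed unit returns 3.2 × 1.41 / 6 = 0.7520 per unit of net cost — still below 1 — so contributing 0 remains dominant for every player.
Everyone keeps their endowment and the group total is 6 × 44 = 264.

264.00 dollars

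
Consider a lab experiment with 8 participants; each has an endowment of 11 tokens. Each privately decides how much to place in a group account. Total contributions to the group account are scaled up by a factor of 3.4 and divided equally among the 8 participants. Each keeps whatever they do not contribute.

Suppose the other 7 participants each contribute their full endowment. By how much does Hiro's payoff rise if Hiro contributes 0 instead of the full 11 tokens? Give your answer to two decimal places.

Switching from a contribution of 11 to 0 lets Hiro keep an extra 11 tokens, but lowers the group account by 11, which costs Hiro their own share of that drop: 3.4/8 × 11 = 4.67.
Net gain = 11 − 4.67 = 6.33. The private return per contributed unit (0.4250) is below 1, so free-riding is indeed the best response regardless of what the others do.

6.33 tokens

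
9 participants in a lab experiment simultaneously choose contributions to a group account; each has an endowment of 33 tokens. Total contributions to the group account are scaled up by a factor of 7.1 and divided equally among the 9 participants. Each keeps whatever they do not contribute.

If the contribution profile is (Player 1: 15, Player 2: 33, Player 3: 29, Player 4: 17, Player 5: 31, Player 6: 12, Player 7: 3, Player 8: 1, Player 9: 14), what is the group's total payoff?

Total contributed: 15 + 33 + 29 + 17 + 31 + 12 + 3 + 1 + 14 = 155; total kept: 9 × 33 − 155 = 142.
The group account pays out 7.1 × 155 = 1100.50 in aggregate.
Group total = 142 + 1100.50 = 1242.50.

1242.50 tokens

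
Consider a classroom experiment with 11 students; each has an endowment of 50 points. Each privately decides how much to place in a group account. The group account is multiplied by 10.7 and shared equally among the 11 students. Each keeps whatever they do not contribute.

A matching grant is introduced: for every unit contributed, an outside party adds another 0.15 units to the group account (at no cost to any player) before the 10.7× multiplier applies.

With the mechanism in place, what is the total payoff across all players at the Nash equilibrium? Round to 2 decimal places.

6767.75 points

With the mechanism, a contributed unit returns 10.7 × 1.15 / 11 = 1.1186 per unit of net cost to the contributor — now above 1 — so contributing fully is weakly dominant for every player.
At the Nash equilibrium everyone contributes 50. Group total payoff = 10.7 × 1.15 × 550 = 6767.75.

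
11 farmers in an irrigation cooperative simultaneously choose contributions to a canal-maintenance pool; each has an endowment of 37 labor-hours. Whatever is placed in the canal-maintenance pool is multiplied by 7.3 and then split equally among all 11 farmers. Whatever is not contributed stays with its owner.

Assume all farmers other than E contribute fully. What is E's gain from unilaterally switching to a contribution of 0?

12.45 labor-hours

Switching from a contribution of 37 to 0 lets E keep an extra 37 labor-hours, but lowers the canal-maintenance pool by 37, which costs E their own share of that drop: 7.3/11 × 37 = 24.55.
Net gain = 37 − 24.55 = 12.45. The private return per contributed unit (0.6636) is below 1, so free-riding is indeed the best response regardless of what the others do.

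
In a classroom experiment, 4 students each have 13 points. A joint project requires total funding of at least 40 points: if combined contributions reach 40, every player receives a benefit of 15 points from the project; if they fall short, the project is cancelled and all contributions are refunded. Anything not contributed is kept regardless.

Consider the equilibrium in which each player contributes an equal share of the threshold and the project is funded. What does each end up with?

Equal share of the threshold: 40/4 = 10.
At this profile no one gains by cutting their contribution: any cut drops the total below 40, the project is cancelled, contributions are refunded, and the deviator ends with 13, which is less than 13 − 10 + 15 = 18. Contributing more than 10 just wastes the excess. So contributing exactly 10 is a best response.
Each player's payoff: 13 − 10 + 15 = 18.

18 points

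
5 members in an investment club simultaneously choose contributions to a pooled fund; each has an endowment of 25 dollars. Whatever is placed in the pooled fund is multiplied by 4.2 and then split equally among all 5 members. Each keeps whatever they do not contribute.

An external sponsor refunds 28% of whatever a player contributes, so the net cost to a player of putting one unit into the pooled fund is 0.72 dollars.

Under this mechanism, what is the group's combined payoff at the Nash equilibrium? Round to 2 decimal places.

Under the mechanism each unit contributed yields (4.2/5) / 0.72 = 1.1667 back to its contributor per unit of net cost, which exceeds 1, making full contribution the dominant choice for everyone.
At the Nash equilibrium everyone contributes 25. Group total payoff = 5 × (25 × 0.28 + 4.2 × 25) = 560.00.

560.00 dollars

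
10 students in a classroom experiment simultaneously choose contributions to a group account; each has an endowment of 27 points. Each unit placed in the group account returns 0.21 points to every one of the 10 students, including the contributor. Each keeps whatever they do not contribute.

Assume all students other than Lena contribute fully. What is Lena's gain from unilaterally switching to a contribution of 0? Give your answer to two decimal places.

Switching from a contribution of 27 to 0 lets Lena keep an extra 27 points, but lowers the group account by 27, which costs Lena their own share of that drop: 0.21 × 27 = 5.67.
Net gain = 27 − 5.67 = 21.33. The private return per contributed unit (0.21) is below 1, so free-riding is indeed the best response regardless of what the others do.

21.33 points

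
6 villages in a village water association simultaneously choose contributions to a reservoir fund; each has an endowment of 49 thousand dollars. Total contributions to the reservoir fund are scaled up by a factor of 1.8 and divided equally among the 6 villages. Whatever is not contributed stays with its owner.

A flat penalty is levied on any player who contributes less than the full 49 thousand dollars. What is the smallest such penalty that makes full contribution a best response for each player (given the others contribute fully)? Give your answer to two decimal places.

Given the others contribute fully, the best deviation is to contribute 0 (any partial contribution still incurs the fine and gives up units whose private return 0.3000 is below 1).
Deviating from 49 to 0 saves 49 thousand dollars but forfeits the deviator's share of the drop in the reservoir fund: 1.8/6 × 49 = 14.70.
So the deviation gain is 49 − 14.70 = 34.30, and the fine must be at least 34.30 thousand dollars to wipe it out.

34.30 thousand dollars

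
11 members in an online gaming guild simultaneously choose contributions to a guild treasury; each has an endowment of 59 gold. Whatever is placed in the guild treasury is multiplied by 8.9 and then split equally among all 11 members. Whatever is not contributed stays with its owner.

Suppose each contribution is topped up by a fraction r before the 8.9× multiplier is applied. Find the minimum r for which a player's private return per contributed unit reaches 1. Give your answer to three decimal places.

With matching at rate r, one contributed unit becomes (1 + r) in the guild treasury and returns 8.9 × (1 + r) / 11 to the contributor.
Setting this equal to 1: 1 + r = 11/8.9 = 1.2360.
So the minimum matching rate is r = 1.2360 − 1 = 0.236.

0.236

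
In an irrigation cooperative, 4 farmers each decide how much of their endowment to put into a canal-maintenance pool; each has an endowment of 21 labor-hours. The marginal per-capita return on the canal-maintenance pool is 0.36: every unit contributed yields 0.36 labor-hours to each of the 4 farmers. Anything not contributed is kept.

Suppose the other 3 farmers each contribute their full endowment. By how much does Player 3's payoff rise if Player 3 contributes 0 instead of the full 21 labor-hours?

Switching from a contribution of 21 to 0 lets Player 3 keep an extra 21 labor-hours, but lowers the canal-maintenance pool by 21, which costs Player 3 their own share of that drop: 0.36 × 21 = 7.56.
Net gain = 21 − 7.56 = 13.44. The private return per contributed unit (0.36) is below 1, so free-riding is indeed the best response regardless of what the others do.

13.44 labor-hours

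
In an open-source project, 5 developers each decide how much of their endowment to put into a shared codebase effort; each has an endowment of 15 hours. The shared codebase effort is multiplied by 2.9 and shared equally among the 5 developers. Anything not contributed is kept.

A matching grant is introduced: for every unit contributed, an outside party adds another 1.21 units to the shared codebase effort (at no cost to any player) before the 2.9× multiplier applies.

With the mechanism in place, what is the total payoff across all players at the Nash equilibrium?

With the mechanism, a contributed unit returns 2.9 × 2.21 / 5 = 1.2818 per unit of net cost to the contributor — now above 1 — so contributing fully is weakly dominant for every player.
So the Nash equilibrium is full contribution by all 5; the group earns 2.9 × 2.21 × 75 = 480.68.

480.68 hours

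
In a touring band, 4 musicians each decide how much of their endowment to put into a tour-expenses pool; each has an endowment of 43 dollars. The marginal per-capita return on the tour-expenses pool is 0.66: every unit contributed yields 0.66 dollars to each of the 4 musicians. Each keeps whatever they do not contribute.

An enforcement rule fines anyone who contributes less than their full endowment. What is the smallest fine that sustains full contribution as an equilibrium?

14.62 dollars

Given the others contribute fully, the best deviation is to contribute 0 (any partial contribution still incurs the fine and gives up units whose private return 0.66 is below 1).
Deviating from 43 to 0 saves 43 dollars but forfeits the deviator's share of the drop in the tour-expenses pool: 0.66 × 43 = 28.38.
So the deviation gain is 43 − 28.38 = 14.62, and the fine must be at least 14.62 dollars to wipe it out.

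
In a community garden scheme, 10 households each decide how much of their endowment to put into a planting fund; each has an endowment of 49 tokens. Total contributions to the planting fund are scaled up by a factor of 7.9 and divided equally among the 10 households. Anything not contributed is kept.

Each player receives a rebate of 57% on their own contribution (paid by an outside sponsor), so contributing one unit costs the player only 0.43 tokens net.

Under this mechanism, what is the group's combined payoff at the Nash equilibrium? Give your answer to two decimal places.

With the mechanism, a contributed unit returns (7.9/10) / 0.43 = 1.8372 per unit of net cost to the contributor — now above 1 — so contributing fully is weakly dominant for every player.
So the Nash equilibrium is full contribution by all 10; the group earns 10 × (49 × 0.57 + 7.9 × 49) = 4150.30.

4150.30 tokens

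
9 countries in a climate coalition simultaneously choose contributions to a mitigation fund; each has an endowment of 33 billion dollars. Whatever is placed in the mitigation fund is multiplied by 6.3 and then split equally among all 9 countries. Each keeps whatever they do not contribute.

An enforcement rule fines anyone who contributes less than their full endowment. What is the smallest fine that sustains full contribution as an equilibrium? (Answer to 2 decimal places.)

9.90 billion dollars

Given the others contribute fully, the best deviation is to contribute 0 (any partial contribution still incurs the fine and gives up units whose private return 0.7000 is below 1).
Deviating from 33 to 0 saves 33 billion dollars but forfeits the deviator's share of the drop in the mitigation fund: 6.3/9 × 33 = 23.10.
So the deviation gain is 33 − 23.10 = 9.90, and the fine must be at least 9.90 billion dollars to wipe it out.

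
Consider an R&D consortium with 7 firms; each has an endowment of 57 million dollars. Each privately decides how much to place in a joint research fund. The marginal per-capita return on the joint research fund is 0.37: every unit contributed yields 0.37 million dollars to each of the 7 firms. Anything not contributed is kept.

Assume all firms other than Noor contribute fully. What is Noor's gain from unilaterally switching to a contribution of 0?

Switching from a contribution of 57 to 0 lets Noor keep an extra 57 million dollars, but lowers the joint research fund by 57, which costs Noor their own share of that drop: 0.37 × 57 = 21.09.
Net gain = 57 − 21.09 = 35.91. The private return per contributed unit (0.37) is below 1, so free-riding is indeed the best response regardless of what the others do.

35.91 million dollars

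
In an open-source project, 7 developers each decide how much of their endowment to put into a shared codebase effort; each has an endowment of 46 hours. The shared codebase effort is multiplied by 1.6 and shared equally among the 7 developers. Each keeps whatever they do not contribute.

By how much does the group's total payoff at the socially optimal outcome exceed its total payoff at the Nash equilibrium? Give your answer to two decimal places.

193.20 hours

Each contributed unit returns 1.6/7 = 0.2286 to its contributor — below 1 — so contributing 0 is dominant for every player. At the Nash equilibrium everyone keeps their 46, and the group total is 7 × 46 = 322.
Each contributed unit returns 1.600 to the group as a whole (0.2286 to each of 7 players), which exceeds 1, so the social optimum is full contribution: group total = 1.600 × 322 = 515.20.
Efficiency loss = 515.20 − 322 = 193.20.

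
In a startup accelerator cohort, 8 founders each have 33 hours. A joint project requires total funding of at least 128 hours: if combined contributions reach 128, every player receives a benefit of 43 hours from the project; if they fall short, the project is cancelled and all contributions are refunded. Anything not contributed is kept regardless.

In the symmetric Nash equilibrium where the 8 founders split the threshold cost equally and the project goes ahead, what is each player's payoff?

Equal share of the threshold: 128/8 = 16.
At this profile no one gains by cutting their contribution: any cut drops the total below 128, the project is cancelled, contributions are refunded, and the deviator ends with 33, which is less than 33 − 16 + 43 = 60. Contributing more than 16 just wastes the excess. So contributing exactly 16 is a best response.
Each player's payoff: 33 − 16 + 43 = 60.

60 hours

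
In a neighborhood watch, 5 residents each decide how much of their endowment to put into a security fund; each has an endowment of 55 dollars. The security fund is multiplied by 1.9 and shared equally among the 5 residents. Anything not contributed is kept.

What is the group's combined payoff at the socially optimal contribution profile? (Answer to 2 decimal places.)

522.50 dollars

Each contributed unit returns 1.900 to the group as a whole (0.3800 to each of 5 players), which exceeds 1, so the social optimum is full contribution: group total = 1.900 × 275 = 522.50.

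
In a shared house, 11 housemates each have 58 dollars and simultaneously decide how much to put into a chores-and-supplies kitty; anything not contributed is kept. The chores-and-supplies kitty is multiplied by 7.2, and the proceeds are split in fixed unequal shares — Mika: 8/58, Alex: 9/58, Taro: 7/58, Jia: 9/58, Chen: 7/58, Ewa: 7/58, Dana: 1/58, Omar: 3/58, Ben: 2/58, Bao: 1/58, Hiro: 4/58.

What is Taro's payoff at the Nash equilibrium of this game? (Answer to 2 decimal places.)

For player j, contributing a unit is worthwhile iff 7.2 × (j's share) ≥ 1, i.e. iff j's share is at least 0.1389.
Alex and Jia clear that bar, contributing 58 each; the remaining 9 contribute 0. Total contributed: 116.
Taro keeps 58 and receives 7.2 × 116 × 7/58 = 100.80 from the chores-and-supplies kitty, for a payoff of 158.80.

158.80 dollars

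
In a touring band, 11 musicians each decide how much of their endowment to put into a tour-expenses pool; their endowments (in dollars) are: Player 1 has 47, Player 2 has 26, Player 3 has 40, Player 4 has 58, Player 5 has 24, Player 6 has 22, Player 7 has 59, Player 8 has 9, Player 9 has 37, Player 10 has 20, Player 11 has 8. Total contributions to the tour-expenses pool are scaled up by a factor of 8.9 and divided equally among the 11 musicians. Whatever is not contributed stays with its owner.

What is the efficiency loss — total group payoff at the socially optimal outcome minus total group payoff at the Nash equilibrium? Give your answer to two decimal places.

2765.00 dollars

The private return per contributed unit is 8.9/11 = 0.8091 < 1 for every player regardless of endowment, so the Nash equilibrium is zero contribution and the group total is Σ E_j = 47 + 26 + 40 + 58 + 24 + 22 + 59 + 9 + 37 + 20 + 8 = 350.
Each contributed unit returns 8.900 to the group, so the social optimum is full contribution by everyone: group total = 8.900 × 350 = 3115.00.
Efficiency loss = (8.900 − 1) × 350 = 2765.00.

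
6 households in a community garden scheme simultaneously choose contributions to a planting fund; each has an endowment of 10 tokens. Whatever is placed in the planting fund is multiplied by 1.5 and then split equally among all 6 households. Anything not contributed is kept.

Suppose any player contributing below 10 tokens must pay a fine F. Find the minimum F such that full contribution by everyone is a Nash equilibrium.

7.50 tokens

Given the others contribute fully, the best deviation is to contribute 0 (any partial contribution still incurs the fine and gives up units whose private return 0.2500 is below 1).
Deviating from 10 to 0 saves 10 tokens but forfeits the deviator's share of the drop in the planting fund: 1.5/6 × 10 = 2.50.
So the deviation gain is 10 − 2.50 = 7.50, and the fine must be at least 7.50 tokens to wipe it out.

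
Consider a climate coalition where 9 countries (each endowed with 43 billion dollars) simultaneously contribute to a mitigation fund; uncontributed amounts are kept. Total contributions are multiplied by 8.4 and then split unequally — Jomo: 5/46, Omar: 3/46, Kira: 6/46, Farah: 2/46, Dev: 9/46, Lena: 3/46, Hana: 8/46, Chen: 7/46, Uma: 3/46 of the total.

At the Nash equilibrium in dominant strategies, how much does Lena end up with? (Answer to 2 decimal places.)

137.23 billion dollars

For player j, contributing a unit is worthwhile iff 8.4 × (j's share) ≥ 1, i.e. iff j's share is at least 0.1190.
The shares above 0.1190 belong to Kira, Dev, Hana and Chen, contributing 43 each; the remaining 5 contribute 0. Total contributed: 172.
Lena keeps 43 and receives 8.4 × 172 × 3/46 = 94.23 from the mitigation fund, for a payoff of 137.23.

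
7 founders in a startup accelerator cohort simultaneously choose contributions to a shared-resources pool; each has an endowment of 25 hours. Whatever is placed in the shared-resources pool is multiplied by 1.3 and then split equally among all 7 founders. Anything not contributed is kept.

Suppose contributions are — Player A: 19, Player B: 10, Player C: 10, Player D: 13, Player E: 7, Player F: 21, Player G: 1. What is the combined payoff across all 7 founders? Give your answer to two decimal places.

199.30 hours

Total contributed: 19 + 10 + 10 + 13 + 7 + 21 + 1 = 81; total kept: 7 × 25 − 81 = 94.
The shared-resources pool pays out 1.3 × 81 = 105.30 in aggregate.
Group total = 94 + 105.30 = 199.30.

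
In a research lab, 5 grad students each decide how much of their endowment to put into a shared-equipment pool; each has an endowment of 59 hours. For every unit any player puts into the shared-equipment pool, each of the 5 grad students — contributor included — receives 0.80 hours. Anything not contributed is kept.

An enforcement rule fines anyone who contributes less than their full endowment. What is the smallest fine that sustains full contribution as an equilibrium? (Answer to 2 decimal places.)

Given the others contribute fully, the best deviation is to contribute 0 (any partial contribution still incurs the fine and gives up units whose private return 0.80 is below 1).
Deviating from 59 to 0 saves 59 hours but forfeits the deviator's share of the drop in the shared-equipment pool: 0.80 × 59 = 47.20.
So the deviation gain is 59 − 47.20 = 11.80, and the fine must be at least 11.80 hours to wipe it out.

11.80 hours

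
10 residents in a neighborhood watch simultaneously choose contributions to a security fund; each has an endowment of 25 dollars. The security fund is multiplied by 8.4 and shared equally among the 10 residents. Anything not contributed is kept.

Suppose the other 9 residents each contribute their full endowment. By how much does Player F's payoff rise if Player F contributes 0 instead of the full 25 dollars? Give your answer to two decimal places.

4.00 dollars

Switching from a contribution of 25 to 0 lets Player F keep an extra 25 dollars, but lowers the security fund by 25, which costs Player F their own share of that drop: 8.4/10 × 25 = 21.00.
Net gain = 25 − 21.00 = 4.00. The private return per contributed unit (0.8400) is below 1, so free-riding is indeed the best response regardless of what the others do.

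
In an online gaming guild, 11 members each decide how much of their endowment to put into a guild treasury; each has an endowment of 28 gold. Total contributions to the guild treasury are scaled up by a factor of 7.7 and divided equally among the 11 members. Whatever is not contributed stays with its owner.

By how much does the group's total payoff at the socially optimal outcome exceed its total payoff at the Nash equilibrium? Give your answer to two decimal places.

Each contributed unit returns 7.7/11 = 0.7000 to its contributor — below 1 — so contributing 0 is dominant for every player. At the Nash equilibrium everyone keeps their 28, and the group total is 11 × 28 = 308.
Each contributed unit returns 7.700 to the group as a whole (0.7000 to each of 11 players), which exceeds 1, so the social optimum is full contribution: group total = 7.700 × 308 = 2371.60.
Efficiency loss = 2371.60 − 308 = 2063.60.

2063.60 gold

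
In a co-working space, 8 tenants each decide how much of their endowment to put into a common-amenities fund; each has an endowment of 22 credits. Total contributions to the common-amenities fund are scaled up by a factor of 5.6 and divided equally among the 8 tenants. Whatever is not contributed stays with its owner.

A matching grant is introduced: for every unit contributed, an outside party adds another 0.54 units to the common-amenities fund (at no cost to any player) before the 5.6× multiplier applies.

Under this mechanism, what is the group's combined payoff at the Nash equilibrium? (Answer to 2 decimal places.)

1517.82 credits

With the mechanism, a contributed unit returns 5.6 × 1.54 / 8 = 1.0780 per unit of net cost to the contributor — now above 1 — so contributing fully is weakly dominant for every player.
So the Nash equilibrium is full contribution by all 8; the group earns 5.6 × 1.54 × 176 = 1517.82.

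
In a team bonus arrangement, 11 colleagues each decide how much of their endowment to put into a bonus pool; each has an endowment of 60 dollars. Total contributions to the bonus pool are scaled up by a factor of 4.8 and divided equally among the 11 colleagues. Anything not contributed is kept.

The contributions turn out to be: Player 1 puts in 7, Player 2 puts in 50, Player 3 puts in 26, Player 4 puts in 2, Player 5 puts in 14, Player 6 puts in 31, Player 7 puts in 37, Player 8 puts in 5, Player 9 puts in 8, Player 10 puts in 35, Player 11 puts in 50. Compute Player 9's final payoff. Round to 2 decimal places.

Total contributed: 7 + 50 + 26 + 2 + 14 + 31 + 37 + 5 + 8 + 35 + 50 = 265.
Each receives 4.8 × 265 / 11 = 115.64 from the bonus pool.
Player 9 keeps 60 − 8 = 52, so Player 9's payoff is 52 + 115.64 = 167.64.

167.64 dollars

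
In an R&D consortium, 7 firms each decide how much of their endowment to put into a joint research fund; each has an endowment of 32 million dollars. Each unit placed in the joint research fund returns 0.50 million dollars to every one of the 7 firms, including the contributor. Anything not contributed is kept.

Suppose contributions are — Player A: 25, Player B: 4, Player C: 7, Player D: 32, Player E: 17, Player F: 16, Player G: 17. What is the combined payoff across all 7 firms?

Total contributed: 25 + 4 + 7 + 32 + 17 + 16 + 17 = 118; total kept: 7 × 32 − 118 = 106.
The joint research fund pays out 0.50 × 7 × 118 = 413.00 in aggregate.
Group total = 106 + 413.00 = 519.00.

519.00 million dollars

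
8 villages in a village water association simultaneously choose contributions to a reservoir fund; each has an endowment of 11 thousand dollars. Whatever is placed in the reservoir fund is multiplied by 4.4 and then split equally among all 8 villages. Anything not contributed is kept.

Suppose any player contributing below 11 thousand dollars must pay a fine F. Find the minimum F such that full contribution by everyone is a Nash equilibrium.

4.95 thousand dollars

Given the others contribute fully, the best deviation is to contribute 0 (any partial contribution still incurs the fine and gives up units whose private return 0.5500 is below 1).
Deviating from 11 to 0 saves 11 thousand dollars but forfeits the deviator's share of the drop in the reservoir fund: 4.4/8 × 11 = 6.05.
So the deviation gain is 11 − 6.05 = 4.95, and the fine must be at least 4.95 thousand dollars to wipe it out.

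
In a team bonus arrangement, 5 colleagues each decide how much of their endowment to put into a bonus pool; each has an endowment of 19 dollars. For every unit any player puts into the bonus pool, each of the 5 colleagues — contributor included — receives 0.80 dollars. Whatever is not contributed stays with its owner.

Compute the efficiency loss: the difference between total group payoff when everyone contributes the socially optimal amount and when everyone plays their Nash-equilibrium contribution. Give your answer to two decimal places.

285.00 dollars

The private return per contributed unit is 0.80 < 1, so contributing 0 is dominant for every player. At the Nash equilibrium everyone keeps their 19, and the group total is 5 × 19 = 95.
Each contributed unit returns 4.000 to the group as a whole (0.80 to each of 5 players), which exceeds 1, so the social optimum is full contribution: group total = 4.000 × 95 = 380.00.
Efficiency loss = 380.00 − 95 = 285.00.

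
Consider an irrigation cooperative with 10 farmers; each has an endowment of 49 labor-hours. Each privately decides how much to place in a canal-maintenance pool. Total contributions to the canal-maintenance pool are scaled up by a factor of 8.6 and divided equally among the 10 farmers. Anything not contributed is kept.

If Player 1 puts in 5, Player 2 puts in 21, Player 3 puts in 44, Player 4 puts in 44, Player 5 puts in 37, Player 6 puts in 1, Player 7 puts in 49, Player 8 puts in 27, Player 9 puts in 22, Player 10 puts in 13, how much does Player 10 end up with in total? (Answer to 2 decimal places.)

262.18 labor-hours

Total contributed: 5 + 21 + 44 + 44 + 37 + 1 + 49 + 27 + 22 + 13 = 263.
Each receives 8.6 × 263 / 10 = 226.18 from the canal-maintenance pool.
Player 10 keeps 49 − 13 = 36, so Player 10's payoff is 36 + 226.18 = 262.18.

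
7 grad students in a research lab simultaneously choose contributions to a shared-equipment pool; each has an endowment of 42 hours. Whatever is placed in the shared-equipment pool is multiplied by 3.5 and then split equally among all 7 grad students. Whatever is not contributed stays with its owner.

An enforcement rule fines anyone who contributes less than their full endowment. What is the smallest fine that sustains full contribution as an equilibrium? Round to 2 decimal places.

Given the others contribute fully, the best deviation is to contribute 0 (any partial contribution still incurs the fine and gives up units whose private return 0.5000 is below 1).
Deviating from 42 to 0 saves 42 hours but forfeits the deviator's share of the drop in the shared-equipment pool: 3.5/7 × 42 = 21.00.
So the deviation gain is 42 − 21.00 = 21.00, and the fine must be at least 21.00 hours to wipe it out.

21.00 hours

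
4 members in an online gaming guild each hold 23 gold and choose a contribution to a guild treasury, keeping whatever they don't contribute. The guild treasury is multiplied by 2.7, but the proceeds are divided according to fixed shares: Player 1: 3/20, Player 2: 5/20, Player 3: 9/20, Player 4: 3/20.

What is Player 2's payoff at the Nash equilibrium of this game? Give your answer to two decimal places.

38.53 gold

Each unit j contributes comes back to j as 2.7 × (j's share), so j prefers to contribute only if that share exceeds 1/2.7 = 0.3704; otherwise keeping the unit dominates.
Player 3 alone (share 9/20) is above the threshold, contributing 23; the remaining 3 contribute 0. Total contributed: 23.
Player 2 keeps 23 and receives 2.7 × 23 × 5/20 = 15.53 from the guild treasury, for a payoff of 38.53.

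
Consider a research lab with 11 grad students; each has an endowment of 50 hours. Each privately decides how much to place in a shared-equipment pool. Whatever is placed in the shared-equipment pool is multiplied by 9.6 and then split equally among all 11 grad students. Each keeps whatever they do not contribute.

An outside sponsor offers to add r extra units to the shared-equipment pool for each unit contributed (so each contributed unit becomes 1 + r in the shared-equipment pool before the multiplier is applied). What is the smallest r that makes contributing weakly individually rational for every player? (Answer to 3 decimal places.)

0.146

With matching at rate r, one contributed unit becomes (1 + r) in the shared-equipment pool and returns 9.6 × (1 + r) / 11 to the contributor.
Setting this equal to 1: 1 + r = 11/9.6 = 1.1458.
So the minimum matching rate is r = 1.1458 − 1 = 0.146.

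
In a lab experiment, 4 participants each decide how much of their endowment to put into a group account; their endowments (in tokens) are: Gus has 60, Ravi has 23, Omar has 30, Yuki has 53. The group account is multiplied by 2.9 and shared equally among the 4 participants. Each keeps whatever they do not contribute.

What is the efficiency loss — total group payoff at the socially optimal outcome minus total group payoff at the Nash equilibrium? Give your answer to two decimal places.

The private return per contributed unit is 2.9/4 = 0.7250 < 1 for every player regardless of endowment, so the Nash equilibrium is zero contribution and the group total is Σ E_j = 60 + 23 + 30 + 53 = 166.
Each contributed unit returns 2.900 to the group, so the social optimum is full contribution by everyone: group total = 2.900 × 166 = 481.40.
Efficiency loss = (2.900 − 1) × 166 = 315.40.

315.40 tokens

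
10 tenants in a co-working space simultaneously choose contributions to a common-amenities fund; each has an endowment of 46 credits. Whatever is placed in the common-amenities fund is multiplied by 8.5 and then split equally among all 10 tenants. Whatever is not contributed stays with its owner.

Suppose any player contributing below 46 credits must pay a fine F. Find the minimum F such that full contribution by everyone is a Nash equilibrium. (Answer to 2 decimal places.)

Given the others contribute fully, the best deviation is to contribute 0 (any partial contribution still incurs the fine and gives up units whose private return 0.8500 is below 1).
Deviating from 46 to 0 saves 46 credits but forfeits the deviator's share of the drop in the common-amenities fund: 8.5/10 × 46 = 39.10.
So the deviation gain is 46 − 39.10 = 6.90, and the fine must be at least 6.90 credits to wipe it out.

6.90 credits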